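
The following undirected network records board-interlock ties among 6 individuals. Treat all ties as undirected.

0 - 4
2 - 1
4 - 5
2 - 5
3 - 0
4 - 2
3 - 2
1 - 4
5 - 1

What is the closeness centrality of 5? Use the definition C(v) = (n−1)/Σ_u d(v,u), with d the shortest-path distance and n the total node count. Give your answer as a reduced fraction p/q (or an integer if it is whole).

5/7

Distances from 5: 0:2, 1:1, 2:1, 3:2, 4:1. Sum = 7.
n = 6, so closeness = 5/7.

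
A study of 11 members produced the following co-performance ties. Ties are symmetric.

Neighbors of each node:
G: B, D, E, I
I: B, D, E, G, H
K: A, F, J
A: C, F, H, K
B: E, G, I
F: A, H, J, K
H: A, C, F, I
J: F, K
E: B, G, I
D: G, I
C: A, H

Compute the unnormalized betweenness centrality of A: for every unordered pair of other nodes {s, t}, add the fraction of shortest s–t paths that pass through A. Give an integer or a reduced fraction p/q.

Pairs whose geodesics pass through A — H–K: 1/2; C–J: 2/3; C–F: 1/2; C–K: 1; K–E: 1/2; K–G: 1/2; K–B: 1/2; K–I: 1/2; K–D: 1/2.
All other pairs contribute 0.
Summing the contributions gives betweenness(A) = 31/6.

31/6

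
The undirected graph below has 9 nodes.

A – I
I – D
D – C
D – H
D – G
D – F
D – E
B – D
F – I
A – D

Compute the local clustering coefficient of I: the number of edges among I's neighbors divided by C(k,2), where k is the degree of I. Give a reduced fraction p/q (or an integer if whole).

I's neighbors: A, D, and F (k = 3).
Possible neighbor pairs: C(3,2) = 3. Edges among them: A–D, D–F → e = 2.
Clustering(I) = 2/3.

2/3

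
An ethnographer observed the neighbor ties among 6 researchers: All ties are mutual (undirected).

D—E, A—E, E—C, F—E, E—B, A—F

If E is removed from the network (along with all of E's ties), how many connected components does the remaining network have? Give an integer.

Without E, the remaining ties split the others into: {A, F}; {B}; {D}; {C}.
That's 4 separate components.

4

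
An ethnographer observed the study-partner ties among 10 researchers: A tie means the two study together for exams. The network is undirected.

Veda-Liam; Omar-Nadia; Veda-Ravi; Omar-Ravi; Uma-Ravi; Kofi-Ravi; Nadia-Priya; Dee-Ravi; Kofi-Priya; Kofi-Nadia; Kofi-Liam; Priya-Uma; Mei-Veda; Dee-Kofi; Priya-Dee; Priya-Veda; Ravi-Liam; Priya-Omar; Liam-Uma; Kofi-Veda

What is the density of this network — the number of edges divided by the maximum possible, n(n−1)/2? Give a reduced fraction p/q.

There are 20 edges and 10 nodes, so the maximum possible is C(10,2) = 45.
Density = 20/45 = 4/9.

4/9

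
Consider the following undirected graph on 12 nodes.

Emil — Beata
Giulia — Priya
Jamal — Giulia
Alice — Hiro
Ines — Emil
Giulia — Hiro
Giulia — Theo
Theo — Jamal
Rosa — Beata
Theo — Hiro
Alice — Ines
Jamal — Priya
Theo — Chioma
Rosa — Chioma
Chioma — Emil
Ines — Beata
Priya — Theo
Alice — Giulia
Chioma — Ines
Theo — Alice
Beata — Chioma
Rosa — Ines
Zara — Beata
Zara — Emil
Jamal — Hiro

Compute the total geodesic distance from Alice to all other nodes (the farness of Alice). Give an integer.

Distances from Alice: Beata:2, Chioma:2, Emil:2, Giulia:1, Hiro:1, Ines:1, Jamal:2, Priya:2, Rosa:2, Theo:1, Zara:3.
Sum = 2 + 2 + 2 + 1 + 1 + 1 + 2 + 2 + 2 + 1 + 3 = 19.

19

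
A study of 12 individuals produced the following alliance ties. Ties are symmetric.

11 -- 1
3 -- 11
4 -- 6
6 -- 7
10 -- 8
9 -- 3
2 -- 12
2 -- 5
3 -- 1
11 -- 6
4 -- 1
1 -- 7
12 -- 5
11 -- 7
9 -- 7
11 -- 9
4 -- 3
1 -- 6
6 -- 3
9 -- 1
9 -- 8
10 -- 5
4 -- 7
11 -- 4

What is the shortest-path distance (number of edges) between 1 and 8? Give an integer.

2

One shortest route is 1 – 9 – 8, which uses 2 edges, and 1 and 8 are not directly tied, so nothing shorter exists. So d(1,8) = 2.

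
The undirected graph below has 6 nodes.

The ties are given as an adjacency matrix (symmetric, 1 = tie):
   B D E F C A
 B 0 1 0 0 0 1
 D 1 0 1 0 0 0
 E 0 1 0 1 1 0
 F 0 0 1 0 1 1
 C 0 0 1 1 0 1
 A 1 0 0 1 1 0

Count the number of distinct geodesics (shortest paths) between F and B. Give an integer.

The shortest distance is 2, and the only length-2 path is F–A–B. So there is exactly 1 shortest path.

1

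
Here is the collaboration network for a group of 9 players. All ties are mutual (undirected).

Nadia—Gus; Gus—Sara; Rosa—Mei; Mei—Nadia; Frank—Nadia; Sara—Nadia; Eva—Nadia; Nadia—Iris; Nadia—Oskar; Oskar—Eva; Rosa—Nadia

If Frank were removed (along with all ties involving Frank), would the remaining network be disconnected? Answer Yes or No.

No

Even without Frank, every remaining node can still reach every other (the residual graph is connected), so Frank is not a cut vertex.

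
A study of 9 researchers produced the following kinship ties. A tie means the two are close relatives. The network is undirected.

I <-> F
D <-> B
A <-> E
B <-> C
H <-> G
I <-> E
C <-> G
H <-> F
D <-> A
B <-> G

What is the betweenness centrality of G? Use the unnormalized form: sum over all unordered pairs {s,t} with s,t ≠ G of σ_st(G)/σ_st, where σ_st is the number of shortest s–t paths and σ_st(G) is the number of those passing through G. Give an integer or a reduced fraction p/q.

Pairs whose geodesics pass through G — A–H: 1/2; I–C: 1; I–B: 1/2; F–C: 1; F–B: 1; F–D: 1/2; H–C: 1; H–B: 1; H–D: 1.
All other pairs contribute 0.
Summing the contributions gives betweenness(G) = 15/2.

15/2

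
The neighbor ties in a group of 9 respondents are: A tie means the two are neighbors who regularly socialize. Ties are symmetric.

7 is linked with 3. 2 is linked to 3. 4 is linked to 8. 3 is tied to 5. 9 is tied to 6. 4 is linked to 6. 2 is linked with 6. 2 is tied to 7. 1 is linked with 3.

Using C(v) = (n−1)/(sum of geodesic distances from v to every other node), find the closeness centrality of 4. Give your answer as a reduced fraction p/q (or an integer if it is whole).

2/5

Distances from 4: 1:4, 2:2, 3:3, 5:4, 6:1, 7:3, 8:1, 9:2. Sum = 20.
n = 9, so closeness = 8/20 = 2/5.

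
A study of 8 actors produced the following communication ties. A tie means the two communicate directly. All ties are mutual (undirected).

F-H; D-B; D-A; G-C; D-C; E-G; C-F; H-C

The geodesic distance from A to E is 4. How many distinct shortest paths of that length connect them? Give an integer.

1

The shortest distance is 4, and the only length-4 path is A–D–C–G–E. So there is exactly 1 shortest path.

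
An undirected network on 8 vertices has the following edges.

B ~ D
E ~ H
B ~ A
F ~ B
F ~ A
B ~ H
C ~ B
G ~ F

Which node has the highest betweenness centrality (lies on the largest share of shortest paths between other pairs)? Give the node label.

Unnormalized betweenness of each node: A:0, B:17, C:0, D:0, E:0, F:6, G:0, H:6.
B has the largest value, 17, making it the main broker — the node through which the most shortest paths run.

B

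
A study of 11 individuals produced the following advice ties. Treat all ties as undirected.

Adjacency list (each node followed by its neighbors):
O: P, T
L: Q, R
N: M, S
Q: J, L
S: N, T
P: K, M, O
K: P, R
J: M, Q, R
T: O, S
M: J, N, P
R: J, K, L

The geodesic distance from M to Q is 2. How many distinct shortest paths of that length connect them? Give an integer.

1

The shortest distance is 2, and the only length-2 path is M–J–Q. So there is exactly 1 shortest path.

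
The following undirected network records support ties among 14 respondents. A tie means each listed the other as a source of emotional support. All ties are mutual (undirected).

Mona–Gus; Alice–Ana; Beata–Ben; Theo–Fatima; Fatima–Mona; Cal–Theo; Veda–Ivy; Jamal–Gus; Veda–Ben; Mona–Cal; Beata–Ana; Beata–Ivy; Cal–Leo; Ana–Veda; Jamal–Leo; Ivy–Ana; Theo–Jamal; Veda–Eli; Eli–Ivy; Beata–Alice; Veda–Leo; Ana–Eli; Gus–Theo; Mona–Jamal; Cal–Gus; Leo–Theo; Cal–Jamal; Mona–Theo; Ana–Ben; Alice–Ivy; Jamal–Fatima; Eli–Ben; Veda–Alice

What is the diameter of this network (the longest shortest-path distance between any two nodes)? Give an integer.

5

Eccentricity of each node (its greatest distance to any other): Alice:4, Ana:4, Beata:5, Ben:4, Cal:4, Eli:4, Fatima:5, Gus:5, Ivy:4, Jamal:4, Leo:3, Mona:5, Theo:4, Veda:3.
The maximum eccentricity is 5, realized for instance by the pair Fatima–Beata via Fatima – Theo – Leo – Veda – Ivy – Beata. So the diameter is 5.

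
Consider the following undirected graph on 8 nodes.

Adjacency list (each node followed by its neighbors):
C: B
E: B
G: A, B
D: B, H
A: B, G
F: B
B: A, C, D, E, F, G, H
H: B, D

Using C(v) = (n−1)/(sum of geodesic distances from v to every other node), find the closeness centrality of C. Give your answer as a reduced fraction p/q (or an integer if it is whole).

Distances from C: A:2, B:1, D:2, E:2, F:2, G:2, H:2. Sum = 13.
n = 8, so closeness = 7/13.

7/13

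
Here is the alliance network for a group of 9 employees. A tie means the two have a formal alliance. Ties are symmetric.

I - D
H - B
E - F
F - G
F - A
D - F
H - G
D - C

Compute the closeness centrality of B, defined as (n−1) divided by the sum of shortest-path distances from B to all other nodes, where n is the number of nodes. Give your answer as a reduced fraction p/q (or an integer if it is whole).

2/7

Distances from B: A:4, C:5, D:4, E:4, F:3, G:2, H:1, I:5. Sum = 28.
n = 9, so closeness = 8/28 = 2/7.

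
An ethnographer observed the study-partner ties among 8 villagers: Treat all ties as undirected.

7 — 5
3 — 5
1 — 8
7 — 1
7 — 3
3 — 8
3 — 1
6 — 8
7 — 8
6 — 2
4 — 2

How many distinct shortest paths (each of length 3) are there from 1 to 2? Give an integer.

1

The shortest distance is 3, and the only length-3 path is 1–8–6–2. So there is exactly 1 shortest path.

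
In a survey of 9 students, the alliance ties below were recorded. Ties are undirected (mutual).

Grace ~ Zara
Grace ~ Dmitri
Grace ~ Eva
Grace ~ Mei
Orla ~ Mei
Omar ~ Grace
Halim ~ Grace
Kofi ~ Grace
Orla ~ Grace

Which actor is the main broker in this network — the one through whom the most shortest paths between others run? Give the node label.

Unnormalized betweenness of each node: Dmitri:0, Eva:0, Grace:27, Halim:0, Kofi:0, Mei:0, Omar:0, Orla:0, Zara:0.
Grace has the largest value, 27, making it the main broker — the node through which the most shortest paths run.

Grace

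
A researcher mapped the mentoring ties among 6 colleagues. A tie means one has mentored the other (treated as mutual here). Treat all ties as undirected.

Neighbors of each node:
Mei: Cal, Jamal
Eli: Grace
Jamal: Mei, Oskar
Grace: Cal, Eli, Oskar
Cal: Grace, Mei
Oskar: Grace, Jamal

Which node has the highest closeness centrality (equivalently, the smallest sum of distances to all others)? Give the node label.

Farness (sum of distances to all others) for each node — Cal:8, Eli:11, Grace:7, Jamal:9, Mei:9, Oskar:8.
The smallest farness is 7, for Grace, so Grace has the highest closeness.

Grace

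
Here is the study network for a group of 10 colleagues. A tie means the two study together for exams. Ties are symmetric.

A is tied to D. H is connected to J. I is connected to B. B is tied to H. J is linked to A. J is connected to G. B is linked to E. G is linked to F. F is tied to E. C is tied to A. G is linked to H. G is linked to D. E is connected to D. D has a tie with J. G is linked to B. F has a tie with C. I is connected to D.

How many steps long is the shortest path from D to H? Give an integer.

2

One shortest route is D – J – H, which uses 2 edges, and D and H are not directly tied, so nothing shorter exists. So d(D,H) = 2.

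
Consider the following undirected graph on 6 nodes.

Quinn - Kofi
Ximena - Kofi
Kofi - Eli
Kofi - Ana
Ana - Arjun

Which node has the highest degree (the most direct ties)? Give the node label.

Kofi

Degrees — Ana:2, Arjun:1, Eli:1, Kofi:4, Quinn:1, Ximena:1.
The maximum is 4, attained only by Kofi.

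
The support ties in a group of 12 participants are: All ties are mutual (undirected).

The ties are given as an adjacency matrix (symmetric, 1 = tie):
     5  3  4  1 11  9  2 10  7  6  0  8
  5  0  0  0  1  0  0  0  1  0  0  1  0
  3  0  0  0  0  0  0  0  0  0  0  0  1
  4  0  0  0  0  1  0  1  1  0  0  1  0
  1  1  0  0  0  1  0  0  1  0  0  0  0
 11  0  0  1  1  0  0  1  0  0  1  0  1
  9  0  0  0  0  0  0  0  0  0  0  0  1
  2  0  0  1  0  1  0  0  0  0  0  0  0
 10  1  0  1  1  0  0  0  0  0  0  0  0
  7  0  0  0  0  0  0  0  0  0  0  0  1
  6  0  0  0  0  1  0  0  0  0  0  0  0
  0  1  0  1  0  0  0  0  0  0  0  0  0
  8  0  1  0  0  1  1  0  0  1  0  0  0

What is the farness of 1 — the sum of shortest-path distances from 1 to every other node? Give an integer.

Distances from 1: 0:2, 2:2, 3:3, 4:2, 5:1, 6:2, 7:3, 8:2, 9:3, 10:1, 11:1.
Sum = 2 + 2 + 3 + 2 + 1 + 2 + 3 + 2 + 3 + 1 + 1 = 22.

22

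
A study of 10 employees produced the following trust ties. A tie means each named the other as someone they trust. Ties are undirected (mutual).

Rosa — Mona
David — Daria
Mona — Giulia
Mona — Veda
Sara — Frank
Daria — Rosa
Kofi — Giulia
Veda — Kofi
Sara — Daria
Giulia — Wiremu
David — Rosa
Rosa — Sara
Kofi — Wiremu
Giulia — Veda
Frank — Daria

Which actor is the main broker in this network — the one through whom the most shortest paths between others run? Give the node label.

Rosa

Unnormalized betweenness of each node: Daria:9/2, David:0, Frank:0, Giulia:19/2, Kofi:1/2, Mona:20, Rosa:41/2, Sara:3, Veda:3, Wiremu:0.
Rosa has the largest value, 41/2, making it the main broker — the node through which the most shortest paths run.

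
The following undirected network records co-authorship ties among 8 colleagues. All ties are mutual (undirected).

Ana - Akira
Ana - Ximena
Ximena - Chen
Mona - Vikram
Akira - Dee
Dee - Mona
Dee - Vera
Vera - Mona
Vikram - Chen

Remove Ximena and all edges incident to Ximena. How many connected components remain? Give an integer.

1

Ximena's neighbors (Ana and Chen) remain reachable from one another through other ties, so the rest of the network stays in one piece.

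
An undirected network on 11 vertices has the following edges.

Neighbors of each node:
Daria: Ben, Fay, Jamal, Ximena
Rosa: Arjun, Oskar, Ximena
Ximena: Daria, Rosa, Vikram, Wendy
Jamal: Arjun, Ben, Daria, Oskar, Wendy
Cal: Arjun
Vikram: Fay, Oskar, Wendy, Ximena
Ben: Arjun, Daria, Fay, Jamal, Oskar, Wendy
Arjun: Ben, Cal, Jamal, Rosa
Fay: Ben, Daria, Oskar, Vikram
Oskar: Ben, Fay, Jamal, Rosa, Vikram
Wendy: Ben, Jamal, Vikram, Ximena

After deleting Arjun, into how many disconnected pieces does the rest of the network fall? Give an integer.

2

Without Arjun, the remaining ties split the others into: {Ben, Daria, Fay, Jamal, Oskar, Rosa, Vikram, Wendy, Ximena}; {Cal}.
That's 2 separate components.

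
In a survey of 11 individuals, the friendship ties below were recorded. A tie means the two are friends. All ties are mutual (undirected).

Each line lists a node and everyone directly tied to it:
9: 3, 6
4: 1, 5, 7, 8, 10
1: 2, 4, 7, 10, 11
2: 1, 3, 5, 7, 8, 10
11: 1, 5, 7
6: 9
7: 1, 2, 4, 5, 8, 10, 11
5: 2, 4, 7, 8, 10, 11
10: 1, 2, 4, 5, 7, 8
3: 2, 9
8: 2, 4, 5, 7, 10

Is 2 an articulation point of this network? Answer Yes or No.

Removing 2 leaves {1, 4, 5, 7, 8, 10, and 11} with no path to {3, 6, and 9}, so the network splits into 2 components. 2 is a cut vertex.

Yes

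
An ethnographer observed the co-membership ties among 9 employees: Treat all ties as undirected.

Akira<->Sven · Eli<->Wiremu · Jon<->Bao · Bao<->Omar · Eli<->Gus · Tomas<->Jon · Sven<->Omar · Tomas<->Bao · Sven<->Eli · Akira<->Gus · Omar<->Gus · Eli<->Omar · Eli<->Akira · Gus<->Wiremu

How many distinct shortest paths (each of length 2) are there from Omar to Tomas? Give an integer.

1

The shortest distance is 2, and the only length-2 path is Omar–Bao–Tomas. So there is exactly 1 shortest path.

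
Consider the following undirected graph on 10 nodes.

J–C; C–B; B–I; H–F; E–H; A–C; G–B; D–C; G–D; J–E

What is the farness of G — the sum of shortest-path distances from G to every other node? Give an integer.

27

Distances from G: A:3, B:1, C:2, D:1, E:4, F:6, H:5, I:2, J:3.
Sum = 3 + 1 + 2 + 1 + 4 + 6 + 5 + 2 + 3 = 27.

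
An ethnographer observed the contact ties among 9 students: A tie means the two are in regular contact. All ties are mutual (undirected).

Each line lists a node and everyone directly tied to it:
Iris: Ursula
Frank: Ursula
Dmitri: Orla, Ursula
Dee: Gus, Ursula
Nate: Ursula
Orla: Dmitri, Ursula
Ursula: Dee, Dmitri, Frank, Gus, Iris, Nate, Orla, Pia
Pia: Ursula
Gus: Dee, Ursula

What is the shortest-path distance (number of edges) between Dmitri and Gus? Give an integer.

2

One shortest route is Dmitri – Ursula – Gus, which uses 2 edges, and Dmitri and Gus are not directly tied, so nothing shorter exists. So d(Dmitri,Gus) = 2.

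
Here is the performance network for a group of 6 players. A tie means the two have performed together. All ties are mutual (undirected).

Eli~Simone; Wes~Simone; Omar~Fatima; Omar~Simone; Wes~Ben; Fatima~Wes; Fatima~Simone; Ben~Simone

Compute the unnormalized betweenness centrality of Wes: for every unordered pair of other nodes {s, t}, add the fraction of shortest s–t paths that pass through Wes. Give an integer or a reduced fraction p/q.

1/2

Pairs whose geodesics pass through Wes — Fatima–Ben: 1/2.
All other pairs contribute 0.
Summing the contributions gives betweenness(Wes) = 1/2.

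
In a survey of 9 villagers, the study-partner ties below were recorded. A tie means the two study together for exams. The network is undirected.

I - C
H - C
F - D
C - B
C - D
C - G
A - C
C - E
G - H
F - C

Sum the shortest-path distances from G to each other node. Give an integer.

Distances from G: A:2, B:2, C:1, D:2, E:2, F:2, H:1, I:2.
Sum = 2 + 2 + 1 + 2 + 2 + 2 + 1 + 2 = 14.

14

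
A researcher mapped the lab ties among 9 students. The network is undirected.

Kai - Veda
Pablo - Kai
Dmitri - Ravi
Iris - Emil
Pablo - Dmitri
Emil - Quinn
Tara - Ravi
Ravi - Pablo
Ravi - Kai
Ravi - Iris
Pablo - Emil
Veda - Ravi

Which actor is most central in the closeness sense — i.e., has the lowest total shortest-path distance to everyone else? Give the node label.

Ravi

Farness (sum of distances to all others) for each node — Dmitri:15, Emil:15, Iris:14, Kai:14, Pablo:12, Quinn:22, Ravi:11, Tara:18, Veda:17.
The smallest farness is 11, for Ravi, so Ravi has the highest closeness.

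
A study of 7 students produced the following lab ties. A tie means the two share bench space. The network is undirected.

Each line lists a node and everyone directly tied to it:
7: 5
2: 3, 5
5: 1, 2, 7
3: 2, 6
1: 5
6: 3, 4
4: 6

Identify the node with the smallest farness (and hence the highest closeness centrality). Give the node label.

Farness (sum of distances to all others) for each node — 1:17, 2:11, 3:12, 4:20, 5:12, 6:15, 7:17.
The smallest farness is 11, for 2, so 2 has the highest closeness.

2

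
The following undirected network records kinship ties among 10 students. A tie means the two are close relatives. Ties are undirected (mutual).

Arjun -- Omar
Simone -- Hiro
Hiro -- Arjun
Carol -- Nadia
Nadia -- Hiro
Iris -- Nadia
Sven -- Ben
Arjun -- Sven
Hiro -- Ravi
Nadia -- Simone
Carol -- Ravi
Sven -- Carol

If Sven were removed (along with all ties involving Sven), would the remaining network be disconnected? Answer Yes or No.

Removing Sven leaves {Arjun, Carol, Hiro, Iris, Nadia, Omar, Ravi, and Simone} with no path to {Ben}, so the network splits into 2 components. Sven is a cut vertex.

Yes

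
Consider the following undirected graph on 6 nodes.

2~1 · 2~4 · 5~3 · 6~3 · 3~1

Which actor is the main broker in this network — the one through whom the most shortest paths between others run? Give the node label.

Unnormalized betweenness of each node: 1:6, 2:4, 3:7, 4:0, 5:0, 6:0.
3 has the largest value, 7, making it the main broker — the node through which the most shortest paths run.

3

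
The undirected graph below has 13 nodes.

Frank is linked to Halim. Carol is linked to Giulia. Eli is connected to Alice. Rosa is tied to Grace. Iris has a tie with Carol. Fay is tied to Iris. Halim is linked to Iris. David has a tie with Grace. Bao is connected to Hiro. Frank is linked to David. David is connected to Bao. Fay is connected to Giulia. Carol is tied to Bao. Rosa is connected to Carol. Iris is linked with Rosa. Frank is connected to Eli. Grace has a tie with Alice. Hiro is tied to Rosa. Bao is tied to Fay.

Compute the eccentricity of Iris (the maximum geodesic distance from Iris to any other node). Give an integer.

3

Distances from Iris: Alice:3, Bao:2, Carol:1, David:3, Eli:3, Fay:1, Frank:2, Giulia:2, Grace:2, Halim:1, Hiro:2, Rosa:1.
The largest is 3 (to Eli, David, and Alice), so the eccentricity of Iris is 3.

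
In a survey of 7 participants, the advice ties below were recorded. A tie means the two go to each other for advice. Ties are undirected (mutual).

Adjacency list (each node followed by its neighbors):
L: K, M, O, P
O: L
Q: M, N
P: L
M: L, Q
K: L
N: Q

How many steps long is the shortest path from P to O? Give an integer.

2

One shortest route is P – L – O, which uses 2 edges, and P and O are not directly tied, so nothing shorter exists. So d(P,O) = 2.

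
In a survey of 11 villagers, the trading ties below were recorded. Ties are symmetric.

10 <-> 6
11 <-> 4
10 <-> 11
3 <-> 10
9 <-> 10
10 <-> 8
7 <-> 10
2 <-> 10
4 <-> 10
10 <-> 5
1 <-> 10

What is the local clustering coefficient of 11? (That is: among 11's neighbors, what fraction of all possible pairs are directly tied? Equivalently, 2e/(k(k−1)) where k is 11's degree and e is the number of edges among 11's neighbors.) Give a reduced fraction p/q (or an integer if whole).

11's neighbors: 4 and 10 (k = 2).
Possible neighbor pairs: C(2,2) = 1. Edges among them: 4–10 → e = 1.
Clustering(11) = 1/1.

1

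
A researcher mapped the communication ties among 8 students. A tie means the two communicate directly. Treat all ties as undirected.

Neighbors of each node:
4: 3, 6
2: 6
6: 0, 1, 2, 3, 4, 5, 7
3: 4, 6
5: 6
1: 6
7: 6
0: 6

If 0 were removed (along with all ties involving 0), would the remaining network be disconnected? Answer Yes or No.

Even without 0, every remaining node can still reach every other (the residual graph is connected), so 0 is not a cut vertex.

No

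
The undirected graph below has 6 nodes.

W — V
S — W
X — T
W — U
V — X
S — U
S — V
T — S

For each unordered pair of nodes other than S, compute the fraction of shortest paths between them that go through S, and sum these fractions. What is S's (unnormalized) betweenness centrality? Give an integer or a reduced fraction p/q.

11/3

Pairs whose geodesics pass through S — T–U: 1; T–W: 1; T–V: 1/2; U–V: 1/2; U–X: 2/3.
All other pairs contribute 0.
Summing the contributions gives betweenness(S) = 11/3.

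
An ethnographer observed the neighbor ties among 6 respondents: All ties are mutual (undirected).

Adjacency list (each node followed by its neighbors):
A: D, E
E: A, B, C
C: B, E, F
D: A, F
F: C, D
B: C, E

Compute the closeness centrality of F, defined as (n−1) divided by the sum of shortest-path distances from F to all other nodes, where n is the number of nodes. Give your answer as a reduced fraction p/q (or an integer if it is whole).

5/8

Distances from F: A:2, B:2, C:1, D:1, E:2. Sum = 8.
n = 6, so closeness = 5/8.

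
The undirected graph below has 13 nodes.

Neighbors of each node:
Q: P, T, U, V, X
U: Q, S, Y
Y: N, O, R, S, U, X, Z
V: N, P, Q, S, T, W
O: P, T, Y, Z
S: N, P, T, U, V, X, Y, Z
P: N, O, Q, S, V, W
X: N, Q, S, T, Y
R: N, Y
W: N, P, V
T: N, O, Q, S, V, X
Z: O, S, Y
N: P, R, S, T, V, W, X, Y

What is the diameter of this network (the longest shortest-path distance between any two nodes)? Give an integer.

Eccentricity of each node (its greatest distance to any other): N:2, O:2, P:2, Q:3, R:3, S:2, T:2, U:3, V:2, W:3, X:2, Y:2, Z:3.
The maximum eccentricity is 3, realized for instance by the pair U–W via U – S – N – W. So the diameter is 3.

3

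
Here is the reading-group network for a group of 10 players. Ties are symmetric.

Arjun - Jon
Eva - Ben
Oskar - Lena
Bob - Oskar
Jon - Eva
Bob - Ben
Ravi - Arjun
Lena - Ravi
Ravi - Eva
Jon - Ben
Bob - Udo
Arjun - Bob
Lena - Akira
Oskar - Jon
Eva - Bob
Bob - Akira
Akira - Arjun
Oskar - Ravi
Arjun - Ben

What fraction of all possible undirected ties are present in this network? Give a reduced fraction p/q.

There are 19 edges and 10 nodes, so the maximum possible is C(10,2) = 45.
Density = 19/45.

19/45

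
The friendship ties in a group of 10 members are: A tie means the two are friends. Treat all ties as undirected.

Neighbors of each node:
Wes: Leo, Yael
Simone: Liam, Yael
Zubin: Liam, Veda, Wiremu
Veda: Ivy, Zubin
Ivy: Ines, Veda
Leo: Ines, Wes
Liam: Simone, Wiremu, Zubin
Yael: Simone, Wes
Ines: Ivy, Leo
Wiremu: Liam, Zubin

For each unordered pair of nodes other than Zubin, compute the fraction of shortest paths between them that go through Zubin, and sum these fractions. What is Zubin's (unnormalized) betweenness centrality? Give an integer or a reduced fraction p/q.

19/2

Pairs whose geodesics pass through Zubin — Ines–Liam: 1; Ines–Wiremu: 1; Leo–Wiremu: 1/2; Yael–Veda: 1; Simone–Veda: 1; Simone–Ivy: 1; Liam–Veda: 1; Liam–Ivy: 1; Wiremu–Veda: 1; Wiremu–Ivy: 1.
All other pairs contribute 0.
Summing the contributions gives betweenness(Zubin) = 19/2.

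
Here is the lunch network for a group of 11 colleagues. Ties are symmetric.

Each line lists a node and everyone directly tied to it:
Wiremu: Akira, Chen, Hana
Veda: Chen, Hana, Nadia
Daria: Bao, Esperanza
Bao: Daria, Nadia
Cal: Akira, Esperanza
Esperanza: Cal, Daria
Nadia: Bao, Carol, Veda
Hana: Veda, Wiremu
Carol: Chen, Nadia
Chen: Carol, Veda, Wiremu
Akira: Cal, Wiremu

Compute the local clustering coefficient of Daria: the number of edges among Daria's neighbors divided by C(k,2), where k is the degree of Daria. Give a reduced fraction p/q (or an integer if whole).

0

Daria's neighbors: Bao and Esperanza (k = 2).
Possible neighbor pairs: C(2,2) = 1. Edges among them: none → e = 0.
Clustering(Daria) = 0/1.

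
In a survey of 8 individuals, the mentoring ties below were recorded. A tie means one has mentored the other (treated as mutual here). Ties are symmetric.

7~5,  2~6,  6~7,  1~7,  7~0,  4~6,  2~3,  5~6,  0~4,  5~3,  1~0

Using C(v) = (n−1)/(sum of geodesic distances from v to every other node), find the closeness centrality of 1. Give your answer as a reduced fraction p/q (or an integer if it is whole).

Distances from 1: 0:1, 2:3, 3:3, 4:2, 5:2, 6:2, 7:1. Sum = 14.
n = 8, so closeness = 7/14 = 1/2.

1/2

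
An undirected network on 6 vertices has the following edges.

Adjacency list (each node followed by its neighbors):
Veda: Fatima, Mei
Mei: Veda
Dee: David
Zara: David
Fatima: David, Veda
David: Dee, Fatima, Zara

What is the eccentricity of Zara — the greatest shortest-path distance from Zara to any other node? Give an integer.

4

Distances from Zara: David:1, Dee:2, Fatima:2, Mei:4, Veda:3.
The largest is 4 (to Mei), so the eccentricity of Zara is 4.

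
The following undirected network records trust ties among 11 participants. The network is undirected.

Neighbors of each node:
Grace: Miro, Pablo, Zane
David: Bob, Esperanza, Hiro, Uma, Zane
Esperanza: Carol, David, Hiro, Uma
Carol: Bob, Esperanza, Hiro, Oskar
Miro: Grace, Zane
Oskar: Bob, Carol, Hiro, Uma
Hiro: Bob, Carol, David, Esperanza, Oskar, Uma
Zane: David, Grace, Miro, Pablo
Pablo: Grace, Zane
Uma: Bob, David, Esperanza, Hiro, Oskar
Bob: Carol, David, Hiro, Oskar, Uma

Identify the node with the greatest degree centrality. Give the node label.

Degrees — Bob:5, Carol:4, David:5, Esperanza:4, Grace:3, Hiro:6, Miro:2, Oskar:4, Pablo:2, Uma:5, Zane:4.
The maximum is 6, attained only by Hiro.

Hiro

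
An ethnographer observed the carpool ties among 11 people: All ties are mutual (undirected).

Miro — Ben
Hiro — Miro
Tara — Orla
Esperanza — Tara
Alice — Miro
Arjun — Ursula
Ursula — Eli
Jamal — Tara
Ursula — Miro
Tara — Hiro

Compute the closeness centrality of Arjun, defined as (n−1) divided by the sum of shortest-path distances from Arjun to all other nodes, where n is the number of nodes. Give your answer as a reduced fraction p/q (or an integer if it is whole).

Distances from Arjun: Alice:3, Ben:3, Eli:2, Esperanza:5, Hiro:3, Jamal:5, Miro:2, Orla:5, Tara:4, Ursula:1. Sum = 33.
n = 11, so closeness = 10/33.

10/33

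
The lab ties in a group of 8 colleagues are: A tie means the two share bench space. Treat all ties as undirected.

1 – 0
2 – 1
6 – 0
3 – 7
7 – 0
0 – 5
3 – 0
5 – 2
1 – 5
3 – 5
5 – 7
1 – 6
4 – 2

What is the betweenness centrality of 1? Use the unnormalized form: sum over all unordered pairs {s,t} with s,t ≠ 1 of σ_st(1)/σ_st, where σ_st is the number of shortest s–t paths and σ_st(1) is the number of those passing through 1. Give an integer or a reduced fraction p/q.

Pairs whose geodesics pass through 1 — 2–0: 1/2; 2–6: 1; 0–4: 1/2; 4–6: 1; 5–6: 1/2.
All other pairs contribute 0.
Summing the contributions gives betweenness(1) = 7/2.

7/2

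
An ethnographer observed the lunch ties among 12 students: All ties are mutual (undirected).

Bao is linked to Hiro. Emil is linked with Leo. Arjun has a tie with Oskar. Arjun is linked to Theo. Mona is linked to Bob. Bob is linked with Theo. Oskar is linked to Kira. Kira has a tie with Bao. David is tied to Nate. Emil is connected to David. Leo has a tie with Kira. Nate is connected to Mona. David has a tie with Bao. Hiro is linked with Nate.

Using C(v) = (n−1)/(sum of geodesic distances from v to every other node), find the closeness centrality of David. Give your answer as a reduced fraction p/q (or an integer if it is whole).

11/25

Distances from David: Arjun:4, Bao:1, Bob:3, Emil:1, Hiro:2, Kira:2, Leo:2, Mona:2, Nate:1, Oskar:3, Theo:4. Sum = 25.
n = 12, so closeness = 11/25.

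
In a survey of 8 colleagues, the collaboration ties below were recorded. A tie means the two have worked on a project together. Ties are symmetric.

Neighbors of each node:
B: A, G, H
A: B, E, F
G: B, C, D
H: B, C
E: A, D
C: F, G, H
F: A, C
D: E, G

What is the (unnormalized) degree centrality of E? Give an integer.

2

E is directly tied to A and D. That is 2 neighbors, so the degree of E is 2.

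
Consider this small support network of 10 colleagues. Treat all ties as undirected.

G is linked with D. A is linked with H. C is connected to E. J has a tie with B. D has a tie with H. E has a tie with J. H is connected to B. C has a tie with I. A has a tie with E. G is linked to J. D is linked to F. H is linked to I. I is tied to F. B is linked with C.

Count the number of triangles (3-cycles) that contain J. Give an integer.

J's neighbors are B, E, and G, but none of them are tied to each other, so no triangle contains J.

0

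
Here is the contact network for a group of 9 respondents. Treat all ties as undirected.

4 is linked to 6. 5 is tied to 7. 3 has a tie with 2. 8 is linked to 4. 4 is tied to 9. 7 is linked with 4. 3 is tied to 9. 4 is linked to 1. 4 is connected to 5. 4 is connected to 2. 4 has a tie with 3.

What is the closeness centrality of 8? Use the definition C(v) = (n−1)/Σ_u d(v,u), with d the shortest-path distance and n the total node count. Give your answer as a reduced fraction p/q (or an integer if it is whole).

8/15

Distances from 8: 1:2, 2:2, 3:2, 4:1, 5:2, 6:2, 7:2, 9:2. Sum = 15.
n = 9, so closeness = 8/15.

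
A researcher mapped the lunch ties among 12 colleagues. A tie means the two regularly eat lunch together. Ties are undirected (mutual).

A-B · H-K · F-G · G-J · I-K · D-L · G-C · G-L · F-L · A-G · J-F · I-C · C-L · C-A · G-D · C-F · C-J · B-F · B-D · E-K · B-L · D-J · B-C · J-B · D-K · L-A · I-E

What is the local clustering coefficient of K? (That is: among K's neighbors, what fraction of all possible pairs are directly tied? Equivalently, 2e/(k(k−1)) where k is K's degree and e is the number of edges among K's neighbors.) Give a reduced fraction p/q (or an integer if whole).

K's neighbors: D, E, H, and I (k = 4).
Possible neighbor pairs: C(4,2) = 6. Edges among them: E–I → e = 1.
Clustering(K) = 1/6.

1/6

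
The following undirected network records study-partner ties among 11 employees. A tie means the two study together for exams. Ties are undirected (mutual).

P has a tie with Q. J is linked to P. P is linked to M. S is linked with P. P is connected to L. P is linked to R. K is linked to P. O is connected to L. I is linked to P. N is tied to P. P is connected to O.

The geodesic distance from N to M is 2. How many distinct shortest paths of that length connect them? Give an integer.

The shortest distance is 2, and the only length-2 path is N–P–M. So there is exactly 1 shortest path.

1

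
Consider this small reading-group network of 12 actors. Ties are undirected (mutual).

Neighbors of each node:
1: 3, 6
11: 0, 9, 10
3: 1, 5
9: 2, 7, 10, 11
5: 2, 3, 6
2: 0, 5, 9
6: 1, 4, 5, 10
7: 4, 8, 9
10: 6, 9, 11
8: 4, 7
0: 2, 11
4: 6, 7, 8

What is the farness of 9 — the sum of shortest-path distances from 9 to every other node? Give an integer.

20

Distances from 9: 0:2, 1:3, 2:1, 3:3, 4:2, 5:2, 6:2, 7:1, 8:2, 10:1, 11:1.
Sum = 2 + 3 + 1 + 3 + 2 + 2 + 2 + 1 + 2 + 1 + 1 = 20.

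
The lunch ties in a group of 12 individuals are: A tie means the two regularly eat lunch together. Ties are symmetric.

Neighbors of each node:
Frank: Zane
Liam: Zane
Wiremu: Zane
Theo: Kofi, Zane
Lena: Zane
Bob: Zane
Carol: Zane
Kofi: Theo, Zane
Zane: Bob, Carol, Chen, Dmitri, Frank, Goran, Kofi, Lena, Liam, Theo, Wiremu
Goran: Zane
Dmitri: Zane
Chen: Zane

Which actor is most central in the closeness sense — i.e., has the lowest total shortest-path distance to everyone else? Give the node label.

Zane

Farness (sum of distances to all others) for each node — Bob:21, Carol:21, Chen:21, Dmitri:21, Frank:21, Goran:21, Kofi:20, Lena:21, Liam:21, Theo:20, Wiremu:21, Zane:11.
The smallest farness is 11, for Zane, so Zane has the highest closeness.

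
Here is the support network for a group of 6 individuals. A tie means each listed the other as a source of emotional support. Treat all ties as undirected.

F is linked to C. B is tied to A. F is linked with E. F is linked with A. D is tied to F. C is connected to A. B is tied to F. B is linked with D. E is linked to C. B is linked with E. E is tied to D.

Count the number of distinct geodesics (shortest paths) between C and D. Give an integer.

2

The shortest distance is 2. The length-2 paths are: C–E–D; C–F–D.
That gives 2 distinct shortest paths.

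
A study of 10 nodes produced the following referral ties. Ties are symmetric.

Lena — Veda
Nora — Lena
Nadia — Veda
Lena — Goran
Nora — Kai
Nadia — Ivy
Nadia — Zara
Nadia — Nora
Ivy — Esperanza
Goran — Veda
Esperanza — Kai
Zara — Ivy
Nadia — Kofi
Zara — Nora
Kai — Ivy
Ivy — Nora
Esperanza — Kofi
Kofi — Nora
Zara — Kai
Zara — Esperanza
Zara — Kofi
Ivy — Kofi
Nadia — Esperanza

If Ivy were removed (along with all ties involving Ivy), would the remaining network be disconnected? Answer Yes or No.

Even without Ivy, every remaining node can still reach every other (the residual graph is connected), so Ivy is not a cut vertex.

No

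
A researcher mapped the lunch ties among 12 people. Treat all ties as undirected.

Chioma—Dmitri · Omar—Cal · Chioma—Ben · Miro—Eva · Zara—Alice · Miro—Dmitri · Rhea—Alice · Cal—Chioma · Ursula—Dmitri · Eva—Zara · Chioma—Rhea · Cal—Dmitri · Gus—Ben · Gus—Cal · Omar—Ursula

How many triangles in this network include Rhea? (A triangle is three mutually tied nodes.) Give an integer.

0

Rhea's neighbors are Alice and Chioma, but none of them are tied to each other, so no triangle contains Rhea.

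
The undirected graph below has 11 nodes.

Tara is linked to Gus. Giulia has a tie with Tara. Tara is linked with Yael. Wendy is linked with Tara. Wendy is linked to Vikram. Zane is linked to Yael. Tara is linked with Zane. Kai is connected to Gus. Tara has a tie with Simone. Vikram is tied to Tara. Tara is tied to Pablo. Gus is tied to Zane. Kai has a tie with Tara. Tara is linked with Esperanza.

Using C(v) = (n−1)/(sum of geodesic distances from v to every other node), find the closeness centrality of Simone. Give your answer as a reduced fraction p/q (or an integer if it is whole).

10/19

Distances from Simone: Esperanza:2, Giulia:2, Gus:2, Kai:2, Pablo:2, Tara:1, Vikram:2, Wendy:2, Yael:2, Zane:2. Sum = 19.
n = 11, so closeness = 10/19.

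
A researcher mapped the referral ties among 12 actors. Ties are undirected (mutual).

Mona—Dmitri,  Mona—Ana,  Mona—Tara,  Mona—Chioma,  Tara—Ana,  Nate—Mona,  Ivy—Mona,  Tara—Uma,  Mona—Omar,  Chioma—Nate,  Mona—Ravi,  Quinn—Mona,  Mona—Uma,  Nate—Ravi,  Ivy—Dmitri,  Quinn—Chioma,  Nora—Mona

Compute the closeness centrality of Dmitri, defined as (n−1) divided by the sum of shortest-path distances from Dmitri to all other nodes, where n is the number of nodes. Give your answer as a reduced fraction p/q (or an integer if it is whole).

Distances from Dmitri: Ana:2, Chioma:2, Ivy:1, Mona:1, Nate:2, Nora:2, Omar:2, Quinn:2, Ravi:2, Tara:2, Uma:2. Sum = 20.
n = 12, so closeness = 11/20.

11/20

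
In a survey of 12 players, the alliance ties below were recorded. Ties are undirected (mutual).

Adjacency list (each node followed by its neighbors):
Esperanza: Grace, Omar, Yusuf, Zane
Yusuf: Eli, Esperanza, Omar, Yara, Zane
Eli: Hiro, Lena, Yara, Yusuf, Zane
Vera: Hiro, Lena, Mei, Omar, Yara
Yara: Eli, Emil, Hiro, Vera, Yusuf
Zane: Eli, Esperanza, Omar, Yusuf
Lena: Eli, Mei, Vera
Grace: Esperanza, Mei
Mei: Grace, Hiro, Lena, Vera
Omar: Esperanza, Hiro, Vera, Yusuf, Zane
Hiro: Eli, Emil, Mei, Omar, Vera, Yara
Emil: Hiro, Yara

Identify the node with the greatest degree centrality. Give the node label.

Degrees — Eli:5, Emil:2, Esperanza:4, Grace:2, Hiro:6, Lena:3, Mei:4, Omar:5, Vera:5, Yara:5, Yusuf:5, Zane:4.
The maximum is 6, attained only by Hiro.

Hiro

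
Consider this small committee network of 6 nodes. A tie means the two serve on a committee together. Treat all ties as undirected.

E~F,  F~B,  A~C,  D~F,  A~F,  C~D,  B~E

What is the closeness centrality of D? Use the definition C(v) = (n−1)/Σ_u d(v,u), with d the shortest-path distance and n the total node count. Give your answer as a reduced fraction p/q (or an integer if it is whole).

Distances from D: A:2, B:2, C:1, E:2, F:1. Sum = 8.
n = 6, so closeness = 5/8.

5/8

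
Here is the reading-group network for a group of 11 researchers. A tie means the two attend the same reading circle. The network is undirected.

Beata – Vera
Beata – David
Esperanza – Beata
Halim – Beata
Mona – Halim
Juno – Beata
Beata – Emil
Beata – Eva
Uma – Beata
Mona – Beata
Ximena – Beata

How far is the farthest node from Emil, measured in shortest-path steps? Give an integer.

Distances from Emil: Beata:1, David:2, Esperanza:2, Eva:2, Halim:2, Juno:2, Mona:2, Uma:2, Vera:2, Ximena:2.
The largest is 2 (to Eva, Vera, Mona, Esperanza, Halim, Uma, Ximena, Juno, and David), so the eccentricity of Emil is 2.

2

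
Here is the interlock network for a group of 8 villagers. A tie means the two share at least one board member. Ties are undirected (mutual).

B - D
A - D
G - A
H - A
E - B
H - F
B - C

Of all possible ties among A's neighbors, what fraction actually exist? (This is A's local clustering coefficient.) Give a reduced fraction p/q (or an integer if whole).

0

A's neighbors: D, G, and H (k = 3).
Possible neighbor pairs: C(3,2) = 3. Edges among them: none → e = 0.
Clustering(A) = 0/3 = 0.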